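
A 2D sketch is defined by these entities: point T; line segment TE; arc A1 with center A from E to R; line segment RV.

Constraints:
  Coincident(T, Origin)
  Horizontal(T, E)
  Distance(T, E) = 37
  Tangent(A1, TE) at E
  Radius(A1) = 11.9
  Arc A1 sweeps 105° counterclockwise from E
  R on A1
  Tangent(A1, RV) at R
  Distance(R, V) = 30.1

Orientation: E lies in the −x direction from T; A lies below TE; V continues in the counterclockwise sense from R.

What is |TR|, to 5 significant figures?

50.755

T is at the origin; TE is horizontal with |TE| = 37.0 and E on the −x side, so E = (-37.000, 0.0000). Tangency of A1 to TE means the radius AE is perpendicular to TE, so A = E + (0, -11.9) = (-37.000, -11.900). On A1, E sits at bearing 90° from A; a 105° counterclockwise sweep puts R at bearing 195°, so R = A + 11.9·(cos 195°, sin 195°) = (-48.495, -14.980). Then |TR| = |R − T| = 50.755.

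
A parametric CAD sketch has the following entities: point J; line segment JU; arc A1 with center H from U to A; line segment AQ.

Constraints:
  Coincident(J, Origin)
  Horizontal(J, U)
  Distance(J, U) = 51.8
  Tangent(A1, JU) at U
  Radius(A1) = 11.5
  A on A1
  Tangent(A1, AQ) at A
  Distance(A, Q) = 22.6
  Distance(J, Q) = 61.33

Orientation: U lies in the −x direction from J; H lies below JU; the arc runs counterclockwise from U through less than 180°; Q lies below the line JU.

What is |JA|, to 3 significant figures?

64.0

Checks: ∠(HU, UJ) = 90.00° ✓; |HU| = 11.50 ✓; |HA| = 11.50 ✓; ∠(HA, AQ) = 90.00° ✓; |AQ| = 22.60 ✓; |JQ| = 61.33 ✓.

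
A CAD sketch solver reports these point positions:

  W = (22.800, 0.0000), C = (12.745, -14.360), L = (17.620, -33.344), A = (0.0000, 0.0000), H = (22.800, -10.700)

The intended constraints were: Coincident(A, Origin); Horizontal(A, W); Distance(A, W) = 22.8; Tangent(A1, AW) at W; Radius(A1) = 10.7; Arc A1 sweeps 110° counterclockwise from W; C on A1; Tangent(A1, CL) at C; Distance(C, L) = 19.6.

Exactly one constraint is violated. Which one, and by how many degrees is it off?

Tangent(A1, CL) at C — off by 5.60°.

A = (0.00, 0.00) ✓; A.y = 0.00, W.y = 0.00 ✓; |AW| = 22.80 ✓; ∠(HW, WA) = 90.00° ✓; |HW| = 10.70 ✓; bearing(H→C) − bearing(H→W) = 110.0° ✓; |HC| = 10.70 ✓; ∠(HC, CL) = 95.60° ✗; |CL| = 19.60 ✓.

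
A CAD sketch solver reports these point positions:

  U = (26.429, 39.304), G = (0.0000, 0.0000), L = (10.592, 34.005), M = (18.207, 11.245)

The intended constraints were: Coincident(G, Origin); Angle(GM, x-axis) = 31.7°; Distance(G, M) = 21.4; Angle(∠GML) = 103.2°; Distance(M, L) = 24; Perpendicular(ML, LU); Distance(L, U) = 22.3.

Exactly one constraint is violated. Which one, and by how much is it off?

Distance(L, U) = 22.3 — off by 5.60.

G = (0.00, 0.00) ✓; GM at 31.70° ✓; |GM| = 21.40 ✓; ∠GML = 103.2° ✓; |ML| = 24.00 ✓; ∠(ML, LU) = 90.00° ✓; |LU| = 16.70 ✗.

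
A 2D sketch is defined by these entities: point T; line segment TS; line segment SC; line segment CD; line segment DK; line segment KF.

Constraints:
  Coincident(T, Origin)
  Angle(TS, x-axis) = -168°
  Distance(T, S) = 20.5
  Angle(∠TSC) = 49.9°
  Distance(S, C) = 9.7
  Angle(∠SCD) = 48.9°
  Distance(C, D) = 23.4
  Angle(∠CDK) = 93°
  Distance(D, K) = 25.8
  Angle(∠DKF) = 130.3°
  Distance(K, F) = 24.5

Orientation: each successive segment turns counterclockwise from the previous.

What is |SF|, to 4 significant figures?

35.26

T is at the origin; TS runs at -168.0° with length 20.5, so S = (-20.05, -4.262). ∠TSC = 49.9° gives SC at -37.90° from the x-axis; with |SC| = 9.7, C = (-12.40, -10.22). ∠SCD = 48.9° gives CD at 93.20° from the x-axis; with |CD| = 23.4, D = (-13.70, 13.14). ∠CDK = 93.0° gives DK at -179.8° from the x-axis; with |DK| = 25.8, K = (-39.50, 13.05). ∠DKF = 130.3° gives KF at -130.1° from the x-axis; with |KF| = 24.5, F = (-55.29, -5.688). Then |SF| = |F − S| = 35.26.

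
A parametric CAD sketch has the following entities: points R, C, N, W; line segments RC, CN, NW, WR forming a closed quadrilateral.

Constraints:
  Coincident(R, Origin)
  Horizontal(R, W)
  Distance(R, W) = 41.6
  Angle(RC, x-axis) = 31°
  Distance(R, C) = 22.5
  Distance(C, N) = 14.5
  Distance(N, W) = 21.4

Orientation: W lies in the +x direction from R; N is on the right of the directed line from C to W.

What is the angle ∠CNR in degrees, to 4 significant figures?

77.61°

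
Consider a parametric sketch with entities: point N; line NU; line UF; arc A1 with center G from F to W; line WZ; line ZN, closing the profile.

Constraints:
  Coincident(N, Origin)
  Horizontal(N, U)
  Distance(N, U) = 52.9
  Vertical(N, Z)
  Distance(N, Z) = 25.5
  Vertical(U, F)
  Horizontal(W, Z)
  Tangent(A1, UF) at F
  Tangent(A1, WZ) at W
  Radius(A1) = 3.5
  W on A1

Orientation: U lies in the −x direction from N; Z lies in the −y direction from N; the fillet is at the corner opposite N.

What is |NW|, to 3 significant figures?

55.6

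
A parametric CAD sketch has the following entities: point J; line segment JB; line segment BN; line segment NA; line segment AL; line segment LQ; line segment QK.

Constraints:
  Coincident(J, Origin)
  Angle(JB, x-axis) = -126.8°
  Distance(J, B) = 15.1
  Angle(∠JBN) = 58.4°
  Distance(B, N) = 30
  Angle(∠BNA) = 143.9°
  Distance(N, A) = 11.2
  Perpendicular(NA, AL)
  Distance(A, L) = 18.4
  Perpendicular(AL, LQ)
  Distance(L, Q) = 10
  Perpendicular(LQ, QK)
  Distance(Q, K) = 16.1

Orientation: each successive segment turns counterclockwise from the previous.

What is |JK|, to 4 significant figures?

24.02

AL is perpendicular to LQ, so LQ runs at -149.1°; with |LQ| = 10.0, Q = (12.41, 1.595). LQ ⟂ QK, so QK runs at -59.10°; with |QK| = 16.1, K = (20.68, -12.22). Then |JK| = |K − J| = 24.02.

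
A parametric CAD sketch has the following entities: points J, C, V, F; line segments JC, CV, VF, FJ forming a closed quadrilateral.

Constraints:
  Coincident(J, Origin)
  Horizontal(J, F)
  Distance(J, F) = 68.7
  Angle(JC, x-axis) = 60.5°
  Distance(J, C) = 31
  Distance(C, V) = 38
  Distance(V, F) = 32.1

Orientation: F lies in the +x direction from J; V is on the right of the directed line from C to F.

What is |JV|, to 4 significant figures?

37.13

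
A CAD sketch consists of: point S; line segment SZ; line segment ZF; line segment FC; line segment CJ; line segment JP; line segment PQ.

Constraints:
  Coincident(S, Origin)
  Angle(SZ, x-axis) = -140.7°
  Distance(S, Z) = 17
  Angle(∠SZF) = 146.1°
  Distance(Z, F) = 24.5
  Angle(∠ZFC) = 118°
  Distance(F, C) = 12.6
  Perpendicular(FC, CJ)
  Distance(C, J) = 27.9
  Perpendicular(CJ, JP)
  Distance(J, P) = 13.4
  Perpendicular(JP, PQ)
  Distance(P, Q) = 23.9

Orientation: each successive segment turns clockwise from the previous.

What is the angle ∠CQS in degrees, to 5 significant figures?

121.15°

CJ ⟂ JP, so JP runs at -56.600°; with |JP| = 13.4, P = (-13.814, 1.6174). The perpendicularity gives PQ at right angles to JP, so PQ runs at -146.60°; with |PQ| = 23.9, Q = (-33.767, -11.539). Then cos ∠CQS = QC·QS / (|QC||QS|), giving 121.15°.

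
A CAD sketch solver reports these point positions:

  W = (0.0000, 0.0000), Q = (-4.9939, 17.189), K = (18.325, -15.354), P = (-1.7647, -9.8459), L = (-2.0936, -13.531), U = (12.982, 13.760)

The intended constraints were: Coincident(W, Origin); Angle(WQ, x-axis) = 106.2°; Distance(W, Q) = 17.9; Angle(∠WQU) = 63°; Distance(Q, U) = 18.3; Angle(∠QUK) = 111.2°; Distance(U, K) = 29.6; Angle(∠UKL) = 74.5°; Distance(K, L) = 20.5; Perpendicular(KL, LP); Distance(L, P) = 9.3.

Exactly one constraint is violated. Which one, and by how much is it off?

Distance(L, P) = 9.3 — off by 5.60.

W = (0.00, 0.00) ✓; WQ at 106.2° ✓; |WQ| = 17.90 ✓; ∠WQU = 63.00° ✓; |QU| = 18.30 ✓; ∠QUK = 111.2° ✓; |UK| = 29.60 ✓; ∠UKL = 74.50° ✓; |KL| = 20.50 ✓; ∠(KL, LP) = 90.00° ✓; |LP| = 3.700 ✗.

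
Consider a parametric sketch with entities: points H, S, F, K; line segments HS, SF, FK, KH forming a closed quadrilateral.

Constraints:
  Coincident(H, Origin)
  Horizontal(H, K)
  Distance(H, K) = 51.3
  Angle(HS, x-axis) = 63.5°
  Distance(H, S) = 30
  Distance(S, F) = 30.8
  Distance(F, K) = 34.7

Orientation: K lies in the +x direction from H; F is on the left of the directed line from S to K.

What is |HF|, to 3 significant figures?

55.0

H is at the origin; H and K share the same y with |HK| = 51.3 and K in +x, so K = (51.3, 0). HS runs at 63.5° with |HS| = 30.0, so S = (13.4, 26.8). F is determined by |SF| = 30.8 and |FK| = 34.7 together: it lies at the intersection of circle(S, 30.8) and circle(K, 34.7). With |SK| = 46.5, the foot of the radical line on SK is 20.5 from S and the perpendicular offset is √(30.8² − 20.5²) = 23.0. Taking the left-of-SK solution: F = (43.4, 33.8).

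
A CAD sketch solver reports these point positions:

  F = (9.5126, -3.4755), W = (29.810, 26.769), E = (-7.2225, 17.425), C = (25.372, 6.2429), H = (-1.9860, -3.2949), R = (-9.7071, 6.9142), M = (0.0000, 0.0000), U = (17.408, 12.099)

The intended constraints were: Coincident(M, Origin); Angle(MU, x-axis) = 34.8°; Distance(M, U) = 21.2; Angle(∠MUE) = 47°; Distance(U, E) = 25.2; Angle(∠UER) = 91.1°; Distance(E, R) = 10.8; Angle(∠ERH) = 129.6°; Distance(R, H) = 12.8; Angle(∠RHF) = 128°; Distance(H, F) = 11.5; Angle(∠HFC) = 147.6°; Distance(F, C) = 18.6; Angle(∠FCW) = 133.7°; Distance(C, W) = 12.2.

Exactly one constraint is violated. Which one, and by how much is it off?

Distance(C, W) = 12.2 — off by 8.80.

M = (0.00, 0.00) ✓; MU at 34.80° ✓; |MU| = 21.20 ✓; ∠MUE = 47.00° ✓; |UE| = 25.20 ✓; ∠UER = 91.10° ✓; |ER| = 10.80 ✓; ∠ERH = 129.6° ✓; |RH| = 12.80 ✓; ∠RHF = 128.0° ✓; |HF| = 11.50 ✓; ∠HFC = 147.6° ✓; |FC| = 18.60 ✓; ∠FCW = 133.7° ✓; |CW| = 21.00 ✗.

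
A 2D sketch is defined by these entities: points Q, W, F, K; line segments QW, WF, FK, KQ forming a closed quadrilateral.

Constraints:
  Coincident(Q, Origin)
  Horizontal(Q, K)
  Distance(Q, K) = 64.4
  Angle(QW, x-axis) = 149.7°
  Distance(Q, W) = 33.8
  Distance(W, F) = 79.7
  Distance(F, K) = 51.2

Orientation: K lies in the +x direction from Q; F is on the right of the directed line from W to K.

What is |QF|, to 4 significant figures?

47.29

Checks: |WF| = 79.70 ✓; |FK| = 51.20 ✓.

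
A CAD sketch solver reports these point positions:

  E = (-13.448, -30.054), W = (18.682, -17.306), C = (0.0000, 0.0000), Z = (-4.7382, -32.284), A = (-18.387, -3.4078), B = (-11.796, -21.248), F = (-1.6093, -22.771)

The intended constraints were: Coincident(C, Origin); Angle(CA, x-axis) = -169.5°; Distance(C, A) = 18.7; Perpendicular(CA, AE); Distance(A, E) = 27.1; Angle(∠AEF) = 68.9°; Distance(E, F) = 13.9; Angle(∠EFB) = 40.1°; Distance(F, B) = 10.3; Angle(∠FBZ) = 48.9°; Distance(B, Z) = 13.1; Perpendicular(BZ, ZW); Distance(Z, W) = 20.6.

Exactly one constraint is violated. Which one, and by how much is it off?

Distance(Z, W) = 20.6 — off by 7.20.

C = (0.00, 0.00) ✓; CA at -169.5° ✓; |CA| = 18.70 ✓; ∠(CA, AE) = 90.00° ✓; |AE| = 27.10 ✓; ∠AEF = 68.90° ✓; |EF| = 13.90 ✓; ∠EFB = 40.10° ✓; |FB| = 10.30 ✓; ∠FBZ = 48.90° ✓; |BZ| = 13.10 ✓; ∠(BZ, ZW) = 90.00° ✓; |ZW| = 27.80 ✗.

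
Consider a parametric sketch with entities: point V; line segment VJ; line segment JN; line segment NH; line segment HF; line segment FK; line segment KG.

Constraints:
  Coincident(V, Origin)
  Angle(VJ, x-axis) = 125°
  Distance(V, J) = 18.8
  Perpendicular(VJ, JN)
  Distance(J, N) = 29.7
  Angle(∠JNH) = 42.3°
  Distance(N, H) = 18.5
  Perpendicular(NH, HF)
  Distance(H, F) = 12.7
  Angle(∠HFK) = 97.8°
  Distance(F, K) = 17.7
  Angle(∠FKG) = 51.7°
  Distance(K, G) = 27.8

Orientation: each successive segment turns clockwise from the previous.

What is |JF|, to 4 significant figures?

8.071

∠JNH = 42.3° gives NH at -102.7° from the x-axis; with |NH| = 18.5, H = (9.478, 14.39). NH ⟂ HF, so HF runs at 167.3°; with |HF| = 12.7, F = (-2.911, 17.18). Then |JF| = |F − J| = 8.071.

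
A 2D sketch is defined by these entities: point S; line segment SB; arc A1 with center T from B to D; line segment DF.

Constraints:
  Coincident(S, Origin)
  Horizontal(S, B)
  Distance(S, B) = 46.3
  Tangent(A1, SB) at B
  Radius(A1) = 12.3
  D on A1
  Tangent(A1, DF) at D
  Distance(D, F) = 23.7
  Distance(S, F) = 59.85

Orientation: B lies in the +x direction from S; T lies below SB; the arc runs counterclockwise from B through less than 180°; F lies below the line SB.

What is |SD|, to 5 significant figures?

39.354

S is at the origin; S and B share the same y with |SB| = 46.3 and B on the +x side, so B = (46.300, 0.0000). Since A1 is tangent to SB there, TB ⟂ SB, so T = B + (0, -12.3) = (46.300, -12.300). Since TD ⟂ DF (tangency), |TF| = √(12.3² + 23.7²) = 26.702 regardless of where D sits on A1. So F lies on both circle(S, 59.85) and circle(T, 26.702); the below-SB intersection is F = (45.410, -38.987). D is the foot of the tangent from F: D = (35.200, -17.599).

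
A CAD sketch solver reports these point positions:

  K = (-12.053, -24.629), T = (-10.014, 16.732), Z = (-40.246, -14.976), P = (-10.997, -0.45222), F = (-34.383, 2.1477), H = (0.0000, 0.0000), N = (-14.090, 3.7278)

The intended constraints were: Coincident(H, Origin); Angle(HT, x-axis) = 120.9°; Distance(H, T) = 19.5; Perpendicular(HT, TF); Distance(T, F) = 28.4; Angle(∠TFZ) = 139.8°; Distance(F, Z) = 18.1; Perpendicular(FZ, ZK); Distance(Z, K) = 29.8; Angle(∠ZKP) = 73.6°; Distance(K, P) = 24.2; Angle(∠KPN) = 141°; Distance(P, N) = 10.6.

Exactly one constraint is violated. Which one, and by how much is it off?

Distance(P, N) = 10.6 — off by 5.40.

H = (0.00, 0.00) ✓; HT at 120.9° ✓; |HT| = 19.50 ✓; ∠(HT, TF) = 90.00° ✓; |TF| = 28.40 ✓; ∠TFZ = 139.8° ✓; |FZ| = 18.10 ✓; ∠(FZ, ZK) = 90.00° ✓; |ZK| = 29.80 ✓; ∠ZKP = 73.60° ✓; |KP| = 24.20 ✓; ∠KPN = 141.0° ✓; |PN| = 5.200 ✗.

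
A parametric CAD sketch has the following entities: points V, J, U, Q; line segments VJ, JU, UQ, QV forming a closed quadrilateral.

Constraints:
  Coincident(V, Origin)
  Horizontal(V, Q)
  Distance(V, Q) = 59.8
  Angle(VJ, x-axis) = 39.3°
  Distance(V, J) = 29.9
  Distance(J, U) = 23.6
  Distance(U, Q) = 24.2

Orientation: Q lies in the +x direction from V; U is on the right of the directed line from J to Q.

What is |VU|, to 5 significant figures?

35.641

Checks: |JU| = 23.60 ✓; |UQ| = 24.20 ✓.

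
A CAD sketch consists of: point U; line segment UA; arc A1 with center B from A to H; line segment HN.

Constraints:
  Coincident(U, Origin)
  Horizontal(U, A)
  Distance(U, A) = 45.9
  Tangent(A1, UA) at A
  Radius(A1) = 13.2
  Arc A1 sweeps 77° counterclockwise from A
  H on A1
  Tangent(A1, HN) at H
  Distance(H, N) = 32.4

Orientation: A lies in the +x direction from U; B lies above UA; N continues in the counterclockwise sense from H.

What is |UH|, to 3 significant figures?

59.6

U is at the origin; UA is horizontal with |UA| = 45.9 and A on the +x side, so A = (45.9, 0.00). Tangency of A1 to UA means the radius BA is perpendicular to UA, so B = A + (0, 13.2) = (45.9, 13.2). On A1, A sits at bearing -90° from B; a 77° counterclockwise sweep puts H at bearing -13°, so H = B + 13.2·(cos -13°, sin -13°) = (58.8, 10.2). Then |UH| = |H − U| = 59.6.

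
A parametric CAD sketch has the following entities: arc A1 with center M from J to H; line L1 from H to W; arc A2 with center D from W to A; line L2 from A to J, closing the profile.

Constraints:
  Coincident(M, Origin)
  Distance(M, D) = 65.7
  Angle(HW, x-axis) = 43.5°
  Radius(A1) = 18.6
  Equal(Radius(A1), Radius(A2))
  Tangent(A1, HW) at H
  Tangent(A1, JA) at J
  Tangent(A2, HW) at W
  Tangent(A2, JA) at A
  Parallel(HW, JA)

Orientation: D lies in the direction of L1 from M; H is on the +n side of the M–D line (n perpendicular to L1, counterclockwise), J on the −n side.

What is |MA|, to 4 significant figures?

68.28

The slot axis is L1's direction at 43.5°, so u = (cos 43.5°, sin 43.5°) = (0.7254, 0.6884) and n = (−sin 43.5°, cos 43.5°) = (-0.6884, 0.7254). M is at the origin and D lies 65.7 along u from M, so D = 65.7·u = (47.66, 45.22). Tangency of A1 to both parallel lines with radius 18.6 puts H and J at M ± 18.6·n: H = (-12.80, 13.49), J = (12.80, -13.49). Equal radii place W and A the same way about D: W = D + 18.6·n = (34.85, 58.72), A = D − 18.6·n = (60.46, 31.73). Then |MA| = |A − M| = 68.28.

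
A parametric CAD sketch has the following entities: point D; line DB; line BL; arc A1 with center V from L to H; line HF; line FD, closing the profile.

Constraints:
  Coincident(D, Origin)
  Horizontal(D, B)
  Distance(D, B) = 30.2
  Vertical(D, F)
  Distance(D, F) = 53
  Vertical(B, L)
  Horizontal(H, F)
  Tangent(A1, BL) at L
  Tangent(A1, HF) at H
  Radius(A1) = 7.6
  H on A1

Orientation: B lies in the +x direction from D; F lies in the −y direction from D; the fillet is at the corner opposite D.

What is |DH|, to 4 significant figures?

57.62

D is at the origin; DB is horizontal with |DB| = 30.2 and B on the +x side, so B = (30.20, 0.000). DF is vertical with |DF| = 53.0 and F on the −y side, so F = (0.000, -53.00). The virtual corner opposite D is at (30.20, -53.00). A1 meets BL tangentially, so VL is at right angles to BL and since A1 is tangent to HF there, VH ⟂ HF, with radius 7.6, so the center V sits 7.6 in from both sides at V = (22.60, -45.40). That places the tangent points at L = (30.20, -45.40) on BL and H = (22.60, -53.00) on HF. Then |DH| = |H − D| = 57.62.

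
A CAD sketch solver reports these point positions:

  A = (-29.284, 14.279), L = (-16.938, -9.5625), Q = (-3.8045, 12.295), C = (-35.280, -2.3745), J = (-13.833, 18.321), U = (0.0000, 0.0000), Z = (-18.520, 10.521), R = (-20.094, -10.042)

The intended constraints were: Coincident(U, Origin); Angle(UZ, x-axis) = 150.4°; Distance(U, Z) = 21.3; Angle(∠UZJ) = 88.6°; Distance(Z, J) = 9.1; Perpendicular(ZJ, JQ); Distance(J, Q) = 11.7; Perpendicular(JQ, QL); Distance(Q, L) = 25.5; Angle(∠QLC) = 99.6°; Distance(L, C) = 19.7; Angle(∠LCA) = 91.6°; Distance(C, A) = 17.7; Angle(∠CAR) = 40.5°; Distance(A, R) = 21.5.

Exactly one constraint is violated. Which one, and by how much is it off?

Distance(A, R) = 21.5 — off by 4.50.

U = (0.00, 0.00) ✓; UZ at 150.4° ✓; |UZ| = 21.30 ✓; ∠UZJ = 88.60° ✓; |ZJ| = 9.100 ✓; ∠(ZJ, JQ) = 90.00° ✓; |JQ| = 11.70 ✓; ∠(JQ, QL) = 90.00° ✓; |QL| = 25.50 ✓; ∠QLC = 99.60° ✓; |LC| = 19.70 ✓; ∠LCA = 91.60° ✓; |CA| = 17.70 ✓; ∠CAR = 40.50° ✓; |AR| = 26.00 ✗.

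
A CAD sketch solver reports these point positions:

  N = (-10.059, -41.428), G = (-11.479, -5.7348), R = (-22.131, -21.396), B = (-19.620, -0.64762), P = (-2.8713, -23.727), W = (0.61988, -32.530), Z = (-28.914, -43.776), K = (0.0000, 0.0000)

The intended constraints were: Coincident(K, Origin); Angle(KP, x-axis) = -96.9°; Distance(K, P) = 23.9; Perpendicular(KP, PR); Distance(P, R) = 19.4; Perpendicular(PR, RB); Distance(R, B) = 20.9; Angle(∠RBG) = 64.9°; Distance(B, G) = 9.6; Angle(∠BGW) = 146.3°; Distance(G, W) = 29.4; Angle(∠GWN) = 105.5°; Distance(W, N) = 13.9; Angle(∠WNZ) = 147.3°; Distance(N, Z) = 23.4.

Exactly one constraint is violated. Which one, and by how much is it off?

Distance(N, Z) = 23.4 — off by 4.40.

K = (0.00, 0.00) ✓; KP at -96.90° ✓; |KP| = 23.90 ✓; ∠(KP, PR) = 90.00° ✓; |PR| = 19.40 ✓; ∠(PR, RB) = 90.00° ✓; |RB| = 20.90 ✓; ∠RBG = 64.90° ✓; |BG| = 9.600 ✓; ∠BGW = 146.3° ✓; |GW| = 29.40 ✓; ∠GWN = 105.5° ✓; |WN| = 13.90 ✓; ∠WNZ = 147.3° ✓; |NZ| = 19.00 ✗.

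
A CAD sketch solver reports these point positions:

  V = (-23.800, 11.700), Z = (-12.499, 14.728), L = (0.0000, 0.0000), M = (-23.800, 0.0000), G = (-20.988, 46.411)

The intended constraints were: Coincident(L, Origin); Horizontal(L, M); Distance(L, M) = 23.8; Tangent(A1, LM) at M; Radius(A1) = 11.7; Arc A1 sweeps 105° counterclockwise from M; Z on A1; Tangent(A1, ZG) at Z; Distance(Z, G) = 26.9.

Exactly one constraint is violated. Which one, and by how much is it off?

Distance(Z, G) = 26.9 — off by 5.90.

L = (0.00, 0.00) ✓; L.y = 0.00, M.y = 0.00 ✓; |LM| = 23.80 ✓; ∠(VM, ML) = 90.00° ✓; |VM| = 11.70 ✓; bearing(V→Z) − bearing(V→M) = 105.0° ✓; |VZ| = 11.70 ✓; ∠(VZ, ZG) = 90.00° ✓; |ZG| = 32.80 ✗.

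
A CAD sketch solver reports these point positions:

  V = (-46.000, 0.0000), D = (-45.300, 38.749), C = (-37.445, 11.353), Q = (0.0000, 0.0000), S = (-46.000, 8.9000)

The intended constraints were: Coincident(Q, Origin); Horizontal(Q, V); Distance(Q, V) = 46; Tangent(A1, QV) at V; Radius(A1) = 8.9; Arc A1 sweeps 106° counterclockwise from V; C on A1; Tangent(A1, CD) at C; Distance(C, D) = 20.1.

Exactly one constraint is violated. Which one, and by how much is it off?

Distance(C, D) = 20.1 — off by 8.40.

Q = (0.00, 0.00) ✓; Q.y = 0.00, V.y = 0.00 ✓; |QV| = 46.00 ✓; ∠(SV, VQ) = 90.00° ✓; |SV| = 8.900 ✓; bearing(S→C) − bearing(S→V) = 106.0° ✓; |SC| = 8.900 ✓; ∠(SC, CD) = 90.00° ✓; |CD| = 28.50 ✗.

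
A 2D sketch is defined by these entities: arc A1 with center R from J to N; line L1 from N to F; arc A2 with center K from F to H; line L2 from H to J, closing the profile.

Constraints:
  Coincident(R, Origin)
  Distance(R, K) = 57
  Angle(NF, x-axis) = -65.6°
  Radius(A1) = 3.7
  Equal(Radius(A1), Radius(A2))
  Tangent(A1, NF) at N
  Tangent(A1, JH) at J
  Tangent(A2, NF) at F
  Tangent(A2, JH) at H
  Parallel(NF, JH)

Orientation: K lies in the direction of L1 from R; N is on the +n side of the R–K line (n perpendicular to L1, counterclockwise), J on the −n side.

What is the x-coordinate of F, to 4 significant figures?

26.92

The slot axis is L1's direction at -65.6°, so u = (cos -65.6°, sin -65.6°) = (0.4131, -0.9107) and n = (−sin -65.6°, cos -65.6°) = (0.9107, 0.4131). R is at the origin and K lies 57.0 along u from R, so K = 57.0·u = (23.55, -51.91). Tangency of A1 to both parallel lines with radius 3.7 puts N and J at R ± 3.7·n: N = (3.370, 1.528), J = (-3.370, -1.528). Equal radii place F and H the same way about K: F = K + 3.7·n = (26.92, -50.38), H = K − 3.7·n = (20.18, -53.44). So F.x = 26.92.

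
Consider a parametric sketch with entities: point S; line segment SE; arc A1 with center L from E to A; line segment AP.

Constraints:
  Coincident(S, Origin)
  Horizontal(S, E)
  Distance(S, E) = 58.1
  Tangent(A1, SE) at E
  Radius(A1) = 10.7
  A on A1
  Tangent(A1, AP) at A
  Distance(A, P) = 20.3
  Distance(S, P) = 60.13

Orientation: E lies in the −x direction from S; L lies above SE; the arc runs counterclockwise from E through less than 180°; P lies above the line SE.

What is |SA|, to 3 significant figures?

49.1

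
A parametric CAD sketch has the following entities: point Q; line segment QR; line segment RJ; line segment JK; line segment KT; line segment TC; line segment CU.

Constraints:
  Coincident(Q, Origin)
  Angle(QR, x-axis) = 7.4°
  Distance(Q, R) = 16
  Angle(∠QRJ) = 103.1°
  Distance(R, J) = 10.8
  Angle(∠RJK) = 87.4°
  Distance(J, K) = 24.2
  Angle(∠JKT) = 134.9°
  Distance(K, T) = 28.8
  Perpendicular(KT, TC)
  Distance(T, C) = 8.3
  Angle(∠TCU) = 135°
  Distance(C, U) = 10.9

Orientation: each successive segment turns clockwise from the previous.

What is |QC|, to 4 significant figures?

25.70

Q is at the origin; QR runs at 7.4° with length 16.0, so R = (15.87, 2.061). ∠QRJ = 103.1° gives RJ at -69.50° from the x-axis; with |RJ| = 10.8, J = (19.65, -8.055). ∠RJK = 87.4° gives JK at -162.1° from the x-axis; with |JK| = 24.2, K = (-3.380, -15.49). ∠JKT = 134.9° gives KT at 152.8° from the x-axis; with |KT| = 28.8, T = (-28.99, -2.329). KT is perpendicular to TC, so TC runs at 62.80°; with |TC| = 8.3, C = (-25.20, 5.053). Then |QC| = |C − Q| = 25.70.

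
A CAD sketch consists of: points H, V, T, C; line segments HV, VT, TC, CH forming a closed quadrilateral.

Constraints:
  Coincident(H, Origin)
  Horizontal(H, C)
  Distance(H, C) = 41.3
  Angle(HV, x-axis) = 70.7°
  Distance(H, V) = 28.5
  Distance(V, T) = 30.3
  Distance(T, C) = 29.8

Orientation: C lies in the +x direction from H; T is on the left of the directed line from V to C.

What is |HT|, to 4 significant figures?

49.52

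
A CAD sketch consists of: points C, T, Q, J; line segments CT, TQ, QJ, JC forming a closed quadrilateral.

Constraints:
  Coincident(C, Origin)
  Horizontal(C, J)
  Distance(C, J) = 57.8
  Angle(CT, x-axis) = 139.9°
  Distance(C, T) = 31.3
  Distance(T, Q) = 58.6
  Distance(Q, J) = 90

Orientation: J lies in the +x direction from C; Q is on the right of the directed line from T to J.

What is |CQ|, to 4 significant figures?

45.09

Checks: |TQ| = 58.60 ✓; |QJ| = 90.00 ✓.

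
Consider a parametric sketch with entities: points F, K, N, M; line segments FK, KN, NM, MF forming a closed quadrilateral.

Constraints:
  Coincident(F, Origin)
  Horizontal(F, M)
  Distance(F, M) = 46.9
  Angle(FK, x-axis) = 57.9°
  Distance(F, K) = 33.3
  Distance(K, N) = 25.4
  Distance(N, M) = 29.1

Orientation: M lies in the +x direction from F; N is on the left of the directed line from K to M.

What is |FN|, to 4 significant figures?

51.85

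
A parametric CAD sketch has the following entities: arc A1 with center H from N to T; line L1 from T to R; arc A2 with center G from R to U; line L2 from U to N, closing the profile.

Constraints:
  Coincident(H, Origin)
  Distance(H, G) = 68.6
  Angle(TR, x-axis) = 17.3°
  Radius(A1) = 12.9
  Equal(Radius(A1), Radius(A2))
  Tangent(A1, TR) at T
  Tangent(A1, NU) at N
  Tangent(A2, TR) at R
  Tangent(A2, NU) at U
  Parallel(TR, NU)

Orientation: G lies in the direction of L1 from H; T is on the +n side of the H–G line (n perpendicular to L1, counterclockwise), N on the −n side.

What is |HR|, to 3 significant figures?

69.8

The slot axis is L1's direction at 17.3°, so u = (cos 17.3°, sin 17.3°) = (0.955, 0.297) and n = (−sin 17.3°, cos 17.3°) = (-0.297, 0.955). H is at the origin and G lies 68.6 along u from H, so G = 68.6·u = (65.5, 20.4). Tangency of A1 to both parallel lines with radius 12.9 puts T and N at H ± 12.9·n: T = (-3.84, 12.3), N = (3.84, -12.3). Equal radii place R and U the same way about G: R = G + 12.9·n = (61.7, 32.7), U = G − 12.9·n = (69.3, 8.08). Then |HR| = |R − H| = 69.8.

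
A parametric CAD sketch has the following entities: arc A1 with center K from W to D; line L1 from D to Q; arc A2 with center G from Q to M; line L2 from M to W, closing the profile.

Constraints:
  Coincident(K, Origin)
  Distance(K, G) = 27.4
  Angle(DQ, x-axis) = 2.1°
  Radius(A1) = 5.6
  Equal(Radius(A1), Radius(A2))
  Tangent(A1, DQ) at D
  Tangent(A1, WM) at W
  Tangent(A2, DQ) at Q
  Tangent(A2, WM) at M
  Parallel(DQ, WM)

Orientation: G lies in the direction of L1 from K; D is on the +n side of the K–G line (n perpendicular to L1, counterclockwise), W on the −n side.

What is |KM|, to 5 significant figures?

27.966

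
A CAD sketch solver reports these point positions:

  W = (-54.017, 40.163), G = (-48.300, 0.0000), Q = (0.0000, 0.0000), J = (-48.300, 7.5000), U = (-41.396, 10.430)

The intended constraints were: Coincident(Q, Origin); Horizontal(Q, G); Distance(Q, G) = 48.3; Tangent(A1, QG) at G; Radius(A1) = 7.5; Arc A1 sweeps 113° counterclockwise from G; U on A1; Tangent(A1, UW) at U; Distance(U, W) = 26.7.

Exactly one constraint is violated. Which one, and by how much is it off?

Distance(U, W) = 26.7 — off by 5.60.

Q = (0.00, 0.00) ✓; Q.y = 0.00, G.y = 0.00 ✓; |QG| = 48.30 ✓; ∠(JG, GQ) = 90.00° ✓; |JG| = 7.500 ✓; bearing(J→U) − bearing(J→G) = 113.0° ✓; |JU| = 7.500 ✓; ∠(JU, UW) = 90.00° ✓; |UW| = 32.30 ✗.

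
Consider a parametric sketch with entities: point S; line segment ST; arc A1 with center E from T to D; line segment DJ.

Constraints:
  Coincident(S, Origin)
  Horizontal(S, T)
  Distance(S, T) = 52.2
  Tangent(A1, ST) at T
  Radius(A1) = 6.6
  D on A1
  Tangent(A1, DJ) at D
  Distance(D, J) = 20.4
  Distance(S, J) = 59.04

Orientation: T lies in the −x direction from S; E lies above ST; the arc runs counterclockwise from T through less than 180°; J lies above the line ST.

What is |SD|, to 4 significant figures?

46.69

S is at the origin; ST is horizontal with |ST| = 52.2 and T on the −x side, so T = (-52.20, 0.000). Since A1 is tangent to ST there, ET ⟂ ST, so E = T + (0, 6.6) = (-52.20, 6.600). Since ED ⟂ DJ (tangency), |EJ| = √(6.6² + 20.4²) = 21.44 regardless of where D sits on A1. So J lies on both circle(S, 59.04) and circle(E, 21.44); the above-ST intersection is J = (-51.96, 28.04). D is the foot of the tangent from J: D = (-45.90, 8.560).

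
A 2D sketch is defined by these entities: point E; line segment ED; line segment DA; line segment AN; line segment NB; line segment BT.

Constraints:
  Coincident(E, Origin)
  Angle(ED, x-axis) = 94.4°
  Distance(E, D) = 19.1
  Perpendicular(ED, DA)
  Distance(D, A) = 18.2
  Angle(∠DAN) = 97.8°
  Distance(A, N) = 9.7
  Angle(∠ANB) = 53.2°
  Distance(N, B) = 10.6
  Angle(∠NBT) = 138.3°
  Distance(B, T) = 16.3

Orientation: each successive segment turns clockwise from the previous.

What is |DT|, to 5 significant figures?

11.945

∠ANB = 53.2° gives NB at 155.40° from the x-axis; with |NB| = 10.6, B = (9.0930, 15.372). ∠NBT = 138.3° gives BT at 113.70° from the x-axis; with |BT| = 16.3, T = (2.5412, 30.297). Then |DT| = |T − D| = 11.945.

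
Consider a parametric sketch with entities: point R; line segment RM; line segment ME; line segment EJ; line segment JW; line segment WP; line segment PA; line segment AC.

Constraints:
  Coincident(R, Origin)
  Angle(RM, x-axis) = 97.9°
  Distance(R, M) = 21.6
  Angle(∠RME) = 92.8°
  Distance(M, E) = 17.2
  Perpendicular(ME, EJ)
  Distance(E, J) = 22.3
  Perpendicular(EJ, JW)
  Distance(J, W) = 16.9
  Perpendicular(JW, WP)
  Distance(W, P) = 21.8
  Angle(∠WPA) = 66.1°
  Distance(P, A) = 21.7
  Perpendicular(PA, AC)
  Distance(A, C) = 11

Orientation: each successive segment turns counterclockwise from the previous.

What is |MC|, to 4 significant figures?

24.91

R is at the origin; RM runs at 97.9° with length 21.6, so M = (-2.969, 21.40). ∠RME = 92.8° gives ME at -174.9° from the x-axis; with |ME| = 17.2, E = (-20.10, 19.87). ME ⟂ EJ, so EJ runs at -84.90°; with |EJ| = 22.3, J = (-18.12, -2.346). EJ ⟂ JW, so JW runs at 5.100°; with |JW| = 16.9, W = (-1.285, -0.8434). JW is perpendicular to WP, so WP runs at 95.10°; with |WP| = 21.8, P = (-3.223, 20.87). ∠WPA = 66.1° gives PA at -151.0° from the x-axis; with |PA| = 21.7, A = (-22.20, 10.35). PA ⟂ AC, so AC runs at -61.00°; with |AC| = 11.0, C = (-16.87, 0.7291). Then |MC| = |C − M| = 24.91.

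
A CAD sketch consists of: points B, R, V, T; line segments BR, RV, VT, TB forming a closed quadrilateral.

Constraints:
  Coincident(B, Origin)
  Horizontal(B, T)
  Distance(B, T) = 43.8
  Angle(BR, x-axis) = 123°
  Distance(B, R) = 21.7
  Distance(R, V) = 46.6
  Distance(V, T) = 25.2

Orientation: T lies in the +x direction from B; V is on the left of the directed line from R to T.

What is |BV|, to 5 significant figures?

41.687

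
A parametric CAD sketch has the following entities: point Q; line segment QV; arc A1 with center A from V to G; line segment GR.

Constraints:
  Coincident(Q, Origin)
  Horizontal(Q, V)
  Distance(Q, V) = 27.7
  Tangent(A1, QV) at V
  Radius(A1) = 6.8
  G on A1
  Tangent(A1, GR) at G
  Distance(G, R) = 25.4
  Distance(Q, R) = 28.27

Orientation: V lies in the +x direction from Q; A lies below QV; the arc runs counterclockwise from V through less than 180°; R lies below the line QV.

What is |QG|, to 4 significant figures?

21.95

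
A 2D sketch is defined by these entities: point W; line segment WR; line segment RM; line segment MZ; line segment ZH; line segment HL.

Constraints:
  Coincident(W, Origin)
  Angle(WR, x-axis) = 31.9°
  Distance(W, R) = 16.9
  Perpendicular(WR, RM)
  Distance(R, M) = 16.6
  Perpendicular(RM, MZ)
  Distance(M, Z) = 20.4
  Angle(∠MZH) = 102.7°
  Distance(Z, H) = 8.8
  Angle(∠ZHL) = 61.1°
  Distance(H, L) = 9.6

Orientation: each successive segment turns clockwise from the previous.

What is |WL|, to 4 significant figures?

11.34

∠MZH = 102.7° gives ZH at 134.6° from the x-axis; with |ZH| = 8.8, H = (-0.3783, -9.677). ∠ZHL = 61.1° gives HL at 15.70° from the x-axis; with |HL| = 9.6, L = (8.864, -7.079). Then |WL| = |L − W| = 11.34.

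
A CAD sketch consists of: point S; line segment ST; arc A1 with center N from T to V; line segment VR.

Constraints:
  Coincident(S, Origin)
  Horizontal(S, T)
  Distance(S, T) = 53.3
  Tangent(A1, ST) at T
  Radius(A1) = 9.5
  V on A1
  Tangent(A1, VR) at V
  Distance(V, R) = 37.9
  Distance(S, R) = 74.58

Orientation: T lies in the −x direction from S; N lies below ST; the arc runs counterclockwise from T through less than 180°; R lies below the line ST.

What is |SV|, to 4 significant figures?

63.64

S is at the origin; S and T share the same y with |ST| = 53.3 and T on the −x side, so T = (-53.30, 0.000). Tangency of A1 to ST means the radius NT is perpendicular to ST, so N = T + (0, -9.5) = (-53.30, -9.500). Since NV ⟂ VR (tangency), |NR| = √(9.5² + 37.9²) = 39.07 regardless of where V sits on A1. So R lies on both circle(S, 74.58) and circle(N, 39.07); the below-ST intersection is R = (-56.72, -48.42). V is the foot of the tangent from R: V = (-62.68, -10.99).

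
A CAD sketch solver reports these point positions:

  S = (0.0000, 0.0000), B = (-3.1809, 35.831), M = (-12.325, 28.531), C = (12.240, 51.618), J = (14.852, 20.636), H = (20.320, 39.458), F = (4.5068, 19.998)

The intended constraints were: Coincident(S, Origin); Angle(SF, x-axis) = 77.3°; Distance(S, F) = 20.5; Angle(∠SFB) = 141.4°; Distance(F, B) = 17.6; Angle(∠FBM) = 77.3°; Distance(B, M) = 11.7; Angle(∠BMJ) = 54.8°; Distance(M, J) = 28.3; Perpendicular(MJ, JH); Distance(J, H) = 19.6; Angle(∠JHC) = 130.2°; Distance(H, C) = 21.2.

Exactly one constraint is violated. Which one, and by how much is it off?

Distance(H, C) = 21.2 — off by 6.60.

S = (0.00, 0.00) ✓; SF at 77.30° ✓; |SF| = 20.50 ✓; ∠SFB = 141.4° ✓; |FB| = 17.60 ✓; ∠FBM = 77.30° ✓; |BM| = 11.70 ✓; ∠BMJ = 54.80° ✓; |MJ| = 28.30 ✓; ∠(MJ, JH) = 90.00° ✓; |JH| = 19.60 ✓; ∠JHC = 130.2° ✓; |HC| = 14.60 ✗.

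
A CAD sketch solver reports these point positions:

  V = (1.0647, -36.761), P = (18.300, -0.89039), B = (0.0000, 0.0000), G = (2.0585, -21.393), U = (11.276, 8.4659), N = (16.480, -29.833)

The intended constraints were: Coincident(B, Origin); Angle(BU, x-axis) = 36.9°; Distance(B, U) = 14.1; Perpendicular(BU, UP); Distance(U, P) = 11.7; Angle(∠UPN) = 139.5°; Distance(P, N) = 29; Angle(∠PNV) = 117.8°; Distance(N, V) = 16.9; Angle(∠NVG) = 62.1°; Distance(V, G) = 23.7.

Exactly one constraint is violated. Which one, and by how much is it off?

Distance(V, G) = 23.7 — off by 8.30.

B = (0.00, 0.00) ✓; BU at 36.90° ✓; |BU| = 14.10 ✓; ∠(BU, UP) = 90.00° ✓; |UP| = 11.70 ✓; ∠UPN = 139.5° ✓; |PN| = 29.00 ✓; ∠PNV = 117.8° ✓; |NV| = 16.90 ✓; ∠NVG = 62.10° ✓; |VG| = 15.40 ✗.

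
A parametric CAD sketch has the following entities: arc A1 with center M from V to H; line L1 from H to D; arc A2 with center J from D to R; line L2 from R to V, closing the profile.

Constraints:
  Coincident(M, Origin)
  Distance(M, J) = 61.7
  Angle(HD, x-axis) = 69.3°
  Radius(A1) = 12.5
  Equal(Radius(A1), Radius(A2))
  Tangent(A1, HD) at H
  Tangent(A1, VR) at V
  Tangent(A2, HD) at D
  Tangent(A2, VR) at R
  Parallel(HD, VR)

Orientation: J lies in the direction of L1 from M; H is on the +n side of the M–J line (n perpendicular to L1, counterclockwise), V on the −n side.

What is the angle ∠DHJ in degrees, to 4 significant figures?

11.45°

Tangency of A1 to both parallel lines with radius 12.5 puts H and V at M ± 12.5·n: H = (-11.69, 4.418), V = (11.69, -4.418). Equal radii place D and R the same way about J: D = J + 12.5·n = (10.12, 62.14), R = J − 12.5·n = (33.50, 53.30). Then cos ∠DHJ = HD·HJ / (|HD||HJ|), giving 11.45°.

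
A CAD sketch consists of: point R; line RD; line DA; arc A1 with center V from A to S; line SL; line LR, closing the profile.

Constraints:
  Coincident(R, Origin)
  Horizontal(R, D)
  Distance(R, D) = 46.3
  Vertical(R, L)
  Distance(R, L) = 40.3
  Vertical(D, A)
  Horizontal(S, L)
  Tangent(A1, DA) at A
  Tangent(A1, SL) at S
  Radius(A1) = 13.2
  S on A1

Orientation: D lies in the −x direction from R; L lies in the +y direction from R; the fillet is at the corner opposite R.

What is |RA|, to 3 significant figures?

53.6

R is at the origin; RD is horizontal with |RD| = 46.3 and D on the −x side, so D = (-46.3, 0.00). RL is vertical with |RL| = 40.3 and L on the +y side, so L = (0.00, 40.3). The virtual corner opposite R is at (-46.3, 40.3). The tangent condition forces VA to be normal to DA and the tangent condition forces VS to be normal to SL, with radius 13.2, so the center V sits 13.2 in from both sides at V = (-33.1, 27.1). That places the tangent points at A = (-46.3, 27.1) on DA and S = (-33.1, 40.3) on SL. Then |RA| = |A − R| = 53.6.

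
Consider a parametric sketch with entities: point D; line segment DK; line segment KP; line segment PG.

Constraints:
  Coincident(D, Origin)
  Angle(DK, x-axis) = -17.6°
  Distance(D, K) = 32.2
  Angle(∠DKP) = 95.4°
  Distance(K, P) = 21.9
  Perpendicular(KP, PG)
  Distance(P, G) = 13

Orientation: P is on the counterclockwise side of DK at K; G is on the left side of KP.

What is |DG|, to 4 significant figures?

31.38

∠DKP = 95.4°, so KP runs at -17.6° + (180° − 95.4°) = 67.00° from the x-axis; with |KP| = 21.9, P = K + 21.9·(cos 67.00°, sin 67.00°) = (39.25, 10.42). KP is perpendicular to PG; with |PG| = 13.0 on the left of KP, G = P + 13.0·(-0.9205, 0.3907) = (27.28, 15.50). Then |DG| = |G − D| = 31.38.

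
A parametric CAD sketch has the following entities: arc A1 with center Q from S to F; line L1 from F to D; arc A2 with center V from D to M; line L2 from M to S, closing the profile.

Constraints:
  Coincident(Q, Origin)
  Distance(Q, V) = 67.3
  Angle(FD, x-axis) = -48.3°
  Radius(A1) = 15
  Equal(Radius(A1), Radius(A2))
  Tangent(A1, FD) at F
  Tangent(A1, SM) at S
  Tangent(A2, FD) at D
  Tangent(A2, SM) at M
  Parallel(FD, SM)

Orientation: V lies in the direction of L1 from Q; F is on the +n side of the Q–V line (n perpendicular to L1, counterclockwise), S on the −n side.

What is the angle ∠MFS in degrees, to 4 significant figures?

65.97°

Tangency of A1 to both parallel lines with radius 15.0 puts F and S at Q ± 15.0·n: F = (11.20, 9.978), S = (-11.20, -9.978). Equal radii place D and M the same way about V: D = V + 15.0·n = (55.97, -40.27), M = V − 15.0·n = (33.57, -60.23). Then cos ∠MFS = FM·FS / (|FM||FS|), giving 65.97°.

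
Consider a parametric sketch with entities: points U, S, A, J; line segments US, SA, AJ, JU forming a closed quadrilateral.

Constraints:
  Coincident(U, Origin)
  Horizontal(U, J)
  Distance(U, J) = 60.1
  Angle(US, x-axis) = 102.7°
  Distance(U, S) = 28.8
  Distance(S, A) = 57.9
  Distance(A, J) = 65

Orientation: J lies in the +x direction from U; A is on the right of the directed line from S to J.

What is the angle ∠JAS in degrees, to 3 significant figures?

71.6°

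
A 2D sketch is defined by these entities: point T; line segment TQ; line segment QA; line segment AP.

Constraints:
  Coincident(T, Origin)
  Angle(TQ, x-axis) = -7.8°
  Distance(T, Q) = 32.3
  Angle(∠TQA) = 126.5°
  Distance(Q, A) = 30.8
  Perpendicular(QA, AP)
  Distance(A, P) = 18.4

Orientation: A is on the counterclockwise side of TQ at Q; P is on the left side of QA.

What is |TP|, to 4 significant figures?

50.58

∠TQA = 126.5°, so QA runs at -7.8° + (180° − 126.5°) = 45.70° from the x-axis; with |QA| = 30.8, A = Q + 30.8·(cos 45.70°, sin 45.70°) = (53.51, 17.66). QA ⟂ AP; with |AP| = 18.4 on the left of QA, P = A + 18.4·(-0.7157, 0.6984) = (40.34, 30.51). Then |TP| = |P − T| = 50.58.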